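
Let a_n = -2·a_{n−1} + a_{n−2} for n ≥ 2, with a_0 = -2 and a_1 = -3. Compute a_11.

-12467

With companion matrix B = [[-2, 1], [1, 0]], [a_n, a_{n−1}]ᵀ = B·[a_{n−1}, a_{n−2}]ᵀ, so [a_11, a_10]ᵀ = B^10·[a_1, a_0]ᵀ.
B^10 = [[5741, -2378], [-2378, 985]], giving [a_11, a_10]ᵀ = [[-12467], [5164]].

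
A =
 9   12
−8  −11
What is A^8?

tr A = −2 and det A = −3, so the characteristic polynomial is λ² − (−2)λ + (−3) with roots −3 and 1.
Eigenvectors give P = [[−1, 3], [1, −2]] with P⁻¹ = [[2, 3], [1, 1]], and A = P·diag(−3, 1)·P⁻¹.
Then A^8 = P·diag(6561, 1)·P⁻¹ = [[−6561, 3], [6561, −2]] · [[2, 3], [1, 1]] = [[−13119, −19680], [13120, 19681]].

[[−13119, −19680], [13120, 19681]]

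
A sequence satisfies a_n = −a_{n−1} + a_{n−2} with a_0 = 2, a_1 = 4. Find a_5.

With companion matrix A = [[−1, 1], [1, 0]], [a_n, a_{n−1}]ᵀ = A·[a_{n−1}, a_{n−2}]ᵀ, so [a_5, a_4]ᵀ = A⁴·[a_1, a_0]ᵀ.
A⁴ = [[5, −3], [−3, 2]], giving [a_5, a_4]ᵀ = [[14], [−8]].

14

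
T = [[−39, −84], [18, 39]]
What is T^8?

tr T = 0 and det T = −9, so the characteristic polynomial is λ² − (0)λ + (−9) with roots −3 and 3.
Eigenvectors give P = [[−7, 2], [3, −1]] with P⁻¹ = [[−1, −2], [−3, −7]], and T = P·diag(−3, 3)·P⁻¹.
Then T^8 = P·diag(6561, 6561)·P⁻¹ = [[−45927, 13122], [19683, −6561]] · [[−1, −2], [−3, −7]] = [[6561, 0], [0, 6561]].

[[6561, 0], [0, 6561]]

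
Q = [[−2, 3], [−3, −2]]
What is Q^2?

[[−5, −12], [12, −5]]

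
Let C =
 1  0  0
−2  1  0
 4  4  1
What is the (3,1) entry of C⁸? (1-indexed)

C = I + N where N = [[0, 0, 0], [−2, 0, 0], [4, 4, 0]] is strictly lower-triangular, so N³ = 0.
(I + N)⁸ = I + 8·N + 28·N² = [[1, 0, 0], [−16, 1, 0], [−192, 32, 1]].

−192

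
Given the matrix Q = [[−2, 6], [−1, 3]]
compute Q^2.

[[−2, 6], [−1, 3]]

Q² = Q (a projection; rank 1, trace 1), so Q^2 = Q.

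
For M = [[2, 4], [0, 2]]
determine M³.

[[8, 48], [0, 8]]

M² = [[4, 16], [0, 4]]
M³ = [[8, 48], [0, 8]]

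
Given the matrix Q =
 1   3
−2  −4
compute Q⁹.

tr Q = −3 and det Q = 2, so the characteristic polynomial is λ² − (−3)λ + (2) with roots −2 and −1.
Eigenvectors give P = [[−1, 3], [1, −2]] with P⁻¹ = [[2, 3], [1, 1]], and Q = P·diag(−2, −1)·P⁻¹.
Then Q⁹ = P·diag(−512, −1)·P⁻¹ = [[512, −3], [−512, 2]] · [[2, 3], [1, 1]] = [[1021, 1533], [−1022, −1534]].

[[1021, 1533], [−1022, −1534]]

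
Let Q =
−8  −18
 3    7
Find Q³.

tr Q = −1 and det Q = −2, so the characteristic polynomial is λ² − (−1)λ + (−2) with roots −2 and 1.
Eigenvectors give P = [[−3, −2], [1, 1]] with P⁻¹ = [[−1, −2], [1, 3]], and Q = P·diag(−2, 1)·P⁻¹.
Then Q³ = P·diag(−8, 1)·P⁻¹ = [[24, −2], [−8, 1]] · [[−1, −2], [1, 3]] = [[−26, −54], [9, 19]].

[[−26, −54], [9, 19]]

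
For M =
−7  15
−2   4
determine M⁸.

[[1531, −3825], [510, −1274]]

tr M = −3 and det M = 2, so the characteristic polynomial is λ² − (−3)λ + (2) with roots −1 and −2.
Eigenvectors give P = [[−5, 3], [−2, 1]] with P⁻¹ = [[1, −3], [2, −5]], and M = P·diag(−1, −2)·P⁻¹.
Then M⁸ = P·diag(1, 256)·P⁻¹ = [[−5, 768], [−2, 256]] · [[1, −3], [2, −5]] = [[1531, −3825], [510, −1274]].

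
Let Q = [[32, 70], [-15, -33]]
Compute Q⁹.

[[121682, 282730], [-60585, -140853]]

tr Q = -1 and det Q = -6, so the characteristic polynomial is λ² − (-1)λ + (-6) with roots 2 and -3.
Eigenvectors give P = [[7, -2], [-3, 1]] with P⁻¹ = [[1, 2], [3, 7]], and Q = P·diag(2, -3)·P⁻¹.
Then Q⁹ = P·diag(512, -19683)·P⁻¹ = [[3584, 39366], [-1536, -19683]] · [[1, 2], [3, 7]] = [[121682, 282730], [-60585, -140853]].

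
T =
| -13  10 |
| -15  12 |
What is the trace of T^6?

793

tr T = -1 and det T = -6, so the characteristic polynomial is λ² − (-1)λ + (-6) with roots -3 and 2.
Eigenvectors give P = [[-1, -2], [-1, -3]] with P⁻¹ = [[-3, 2], [1, -1]], and T = P·diag(-3, 2)·P⁻¹.
Then T^6 = P·diag(729, 64)·P⁻¹ = [[-729, -128], [-729, -192]] · [[-3, 2], [1, -1]] = [[2059, -1330], [1995, -1266]].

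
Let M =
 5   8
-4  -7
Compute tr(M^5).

-242

tr M = -2 and det M = -3, so the characteristic polynomial is λ² − (-2)λ + (-3) with roots -3 and 1.
Eigenvectors give P = [[-1, 2], [1, -1]] with P⁻¹ = [[1, 2], [1, 1]], and M = P·diag(-3, 1)·P⁻¹.
Then M^5 = P·diag(-243, 1)·P⁻¹ = [[243, 2], [-243, -1]] · [[1, 2], [1, 1]] = [[245, 488], [-244, -487]].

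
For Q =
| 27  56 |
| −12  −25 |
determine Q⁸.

tr Q = 2 and det Q = −3, so the characteristic polynomial is λ² − (2)λ + (−3) with roots −1 and 3.
Eigenvectors give P = [[−2, 7], [1, −3]] with P⁻¹ = [[3, 7], [1, 2]], and Q = P·diag(−1, 3)·P⁻¹.
Then Q⁸ = P·diag(1, 6561)·P⁻¹ = [[−2, 45927], [1, −19683]] · [[3, 7], [1, 2]] = [[45921, 91840], [−19680, −39359]].

[[45921, 91840], [−19680, −39359]]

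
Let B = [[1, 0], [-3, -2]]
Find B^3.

tr B = -1 and det B = -2, so the characteristic polynomial is λ² − (-1)λ + (-2) with roots 1 and -2.
Eigenvectors give P = [[-1, 0], [1, 1]] with P⁻¹ = [[-1, 0], [1, 1]], and B = P·diag(1, -2)·P⁻¹.
Then B^3 = P·diag(1, -8)·P⁻¹ = [[-1, 0], [1, -8]] · [[-1, 0], [1, 1]] = [[1, 0], [-9, -8]].

[[1, 0], [-9, -8]]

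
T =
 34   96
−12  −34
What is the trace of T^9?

tr T = 0 and det T = −4, so the characteristic polynomial is λ² − (0)λ + (−4) with roots −2 and 2.
Eigenvectors give P = [[8, 3], [−3, −1]] with P⁻¹ = [[−1, −3], [3, 8]], and T = P·diag(−2, 2)·P⁻¹.
Then T^9 = P·diag(−512, 512)·P⁻¹ = [[−4096, 1536], [1536, −512]] · [[−1, −3], [3, 8]] = [[8704, 24576], [−3072, −8704]].

0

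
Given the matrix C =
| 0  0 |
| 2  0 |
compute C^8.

C is strictly triangular, hence nilpotent: C^2 = 0, so C^8 = 0.

[[0, 0], [0, 0]]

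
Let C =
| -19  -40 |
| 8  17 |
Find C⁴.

tr C = -2 and det C = -3, so the characteristic polynomial is λ² − (-2)λ + (-3) with roots 1 and -3.
Eigenvectors give P = [[-2, 5], [1, -2]] with P⁻¹ = [[2, 5], [1, 2]], and C = P·diag(1, -3)·P⁻¹.
Then C⁴ = P·diag(1, 81)·P⁻¹ = [[-2, 405], [1, -162]] · [[2, 5], [1, 2]] = [[401, 800], [-160, -319]].

[[401, 800], [-160, -319]]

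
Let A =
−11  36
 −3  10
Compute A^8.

tr A = −1 and det A = −2, so the characteristic polynomial is λ² − (−1)λ + (−2) with roots −2 and 1.
Eigenvectors give P = [[4, 3], [1, 1]] with P⁻¹ = [[1, −3], [−1, 4]], and A = P·diag(−2, 1)·P⁻¹.
Then A^8 = P·diag(256, 1)·P⁻¹ = [[1024, 3], [256, 1]] · [[1, −3], [−1, 4]] = [[1021, −3060], [255, −764]].

[[1021, −3060], [255, −764]]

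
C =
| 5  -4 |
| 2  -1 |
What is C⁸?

[[13121, -13120], [6560, -6559]]

tr C = 4 and det C = 3, so the characteristic polynomial is λ² − (4)λ + (3) with roots 1 and 3.
Eigenvectors give P = [[-1, -2], [-1, -1]] with P⁻¹ = [[1, -2], [-1, 1]], and C = P·diag(1, 3)·P⁻¹.
Then C⁸ = P·diag(1, 6561)·P⁻¹ = [[-1, -13122], [-1, -6561]] · [[1, -2], [-1, 1]] = [[13121, -13120], [6560, -6559]].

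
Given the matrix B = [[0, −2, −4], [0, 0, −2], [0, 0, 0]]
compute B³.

[[0, 0, 0], [0, 0, 0], [0, 0, 0]]

B is strictly triangular, hence nilpotent: B³ = 0, so B³ = 0.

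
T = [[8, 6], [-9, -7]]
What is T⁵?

[[98, 66], [-99, -67]]

tr T = 1 and det T = -2, so the characteristic polynomial is λ² − (1)λ + (-2) with roots -1 and 2.
Eigenvectors give P = [[-2, -1], [3, 1]] with P⁻¹ = [[1, 1], [-3, -2]], and T = P·diag(-1, 2)·P⁻¹.
Then T⁵ = P·diag(-1, 32)·P⁻¹ = [[2, -32], [-3, 32]] · [[1, 1], [-3, -2]] = [[98, 66], [-99, -67]].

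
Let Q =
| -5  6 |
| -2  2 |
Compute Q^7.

[[-509, 762], [-254, 380]]

tr Q = -3 and det Q = 2, so the characteristic polynomial is λ² − (-3)λ + (2) with roots -1 and -2.
Eigenvectors give P = [[-3, 2], [-2, 1]] with P⁻¹ = [[1, -2], [2, -3]], and Q = P·diag(-1, -2)·P⁻¹.
Then Q^7 = P·diag(-1, -128)·P⁻¹ = [[3, -256], [2, -128]] · [[1, -2], [2, -3]] = [[-509, 762], [-254, 380]].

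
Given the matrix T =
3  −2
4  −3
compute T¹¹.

T² = I (check: tr T = 0 and det T = −1), so T¹¹ = T since 11 is odd.

[[3, −2], [4, −3]]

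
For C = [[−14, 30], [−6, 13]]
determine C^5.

[[−164, 330], [−66, 133]]

tr C = −1 and det C = −2, so the characteristic polynomial is λ² − (−1)λ + (−2) with roots 1 and −2.
Eigenvectors give P = [[2, 5], [1, 2]] with P⁻¹ = [[−2, 5], [1, −2]], and C = P·diag(1, −2)·P⁻¹.
Then C^5 = P·diag(1, −32)·P⁻¹ = [[2, −160], [1, −64]] · [[−2, 5], [1, −2]] = [[−164, 330], [−66, 133]].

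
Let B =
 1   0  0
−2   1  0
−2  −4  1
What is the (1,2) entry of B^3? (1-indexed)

0

B = I + N where N = [[0, 0, 0], [−2, 0, 0], [−2, −4, 0]] is strictly lower-triangular, so N^3 = 0.
(I + N)^3 = I + 3·N + 3·N^2 = [[1, 0, 0], [−6, 1, 0], [18, −12, 1]].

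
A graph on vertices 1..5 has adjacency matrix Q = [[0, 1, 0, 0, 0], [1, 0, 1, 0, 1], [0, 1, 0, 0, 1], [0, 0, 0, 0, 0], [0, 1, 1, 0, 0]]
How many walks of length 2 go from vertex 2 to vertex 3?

1

The number of length-2 walks from vertex 2 to vertex 3 is entry (2,3) of Q², where Q is the adjacency matrix.
Q² = [[1, 0, 1, 0, 1], [0, 3, 1, 0, 1], [1, 1, 2, 0, 1], [0, 0, 0, 0, 0], [1, 1, 1, 0, 2]]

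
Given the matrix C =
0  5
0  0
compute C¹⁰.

[[0, 0], [0, 0]]

C is strictly triangular, hence nilpotent: C² = 0, so C¹⁰ = 0.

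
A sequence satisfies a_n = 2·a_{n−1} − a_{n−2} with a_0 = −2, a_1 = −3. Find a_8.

With companion matrix B = [[2, −1], [1, 0]], [a_n, a_{n−1}]ᵀ = B·[a_{n−1}, a_{n−2}]ᵀ, so [a_8, a_7]ᵀ = B^7·[a_1, a_0]ᵀ.
B^7 = [[8, −7], [7, −6]], giving [a_8, a_7]ᵀ = [[−10], [−9]].

−10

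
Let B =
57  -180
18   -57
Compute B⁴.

[[81, 0], [0, 81]]

tr B = 0 and det B = -9, so the characteristic polynomial is λ² − (0)λ + (-9) with roots -3 and 3.
Eigenvectors give P = [[3, 10], [1, 3]] with P⁻¹ = [[-3, 10], [1, -3]], and B = P·diag(-3, 3)·P⁻¹.
Then B⁴ = P·diag(81, 81)·P⁻¹ = [[243, 810], [81, 243]] · [[-3, 10], [1, -3]] = [[81, 0], [0, 81]].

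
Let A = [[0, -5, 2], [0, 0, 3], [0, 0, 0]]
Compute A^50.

[[0, 0, 0], [0, 0, 0], [0, 0, 0]]

A is strictly triangular, hence nilpotent: A^3 = 0, so A^50 = 0.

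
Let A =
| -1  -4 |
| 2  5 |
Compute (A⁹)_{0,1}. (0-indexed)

-39364

tr A = 4 and det A = 3, so the characteristic polynomial is λ² − (4)λ + (3) with roots 3 and 1.
Eigenvectors give P = [[-1, 2], [1, -1]] with P⁻¹ = [[1, 2], [1, 1]], and A = P·diag(3, 1)·P⁻¹.
Then A⁹ = P·diag(19683, 1)·P⁻¹ = [[-19683, 2], [19683, -1]] · [[1, 2], [1, 1]] = [[-19681, -39364], [19682, 39365]].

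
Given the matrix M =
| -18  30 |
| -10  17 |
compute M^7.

[[-9132, 13890], [-4630, 7073]]

tr M = -1 and det M = -6, so the characteristic polynomial is λ² − (-1)λ + (-6) with roots -3 and 2.
Eigenvectors give P = [[2, -3], [1, -2]] with P⁻¹ = [[2, -3], [1, -2]], and M = P·diag(-3, 2)·P⁻¹.
Then M^7 = P·diag(-2187, 128)·P⁻¹ = [[-4374, -384], [-2187, -256]] · [[2, -3], [1, -2]] = [[-9132, 13890], [-4630, 7073]].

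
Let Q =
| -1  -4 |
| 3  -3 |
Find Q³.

[[59, -4], [3, 57]]

Q² = [[-11, 16], [-12, -3]]
Q³ = [[59, -4], [3, 57]]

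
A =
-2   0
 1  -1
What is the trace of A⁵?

tr A = -3 and det A = 2, so the characteristic polynomial is λ² − (-3)λ + (2) with roots -2 and -1.
Eigenvectors give P = [[-1, 0], [1, 1]] with P⁻¹ = [[-1, 0], [1, 1]], and A = P·diag(-2, -1)·P⁻¹.
Then A⁵ = P·diag(-32, -1)·P⁻¹ = [[32, 0], [-32, -1]] · [[-1, 0], [1, 1]] = [[-32, 0], [31, -1]].

-33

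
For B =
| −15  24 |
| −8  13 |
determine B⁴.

[[321, −480], [160, −239]]

tr B = −2 and det B = −3, so the characteristic polynomial is λ² − (−2)λ + (−3) with roots −3 and 1.
Eigenvectors give P = [[2, 3], [1, 2]] with P⁻¹ = [[2, −3], [−1, 2]], and B = P·diag(−3, 1)·P⁻¹.
Then B⁴ = P·diag(81, 1)·P⁻¹ = [[162, 3], [81, 2]] · [[2, −3], [−1, 2]] = [[321, −480], [160, −239]].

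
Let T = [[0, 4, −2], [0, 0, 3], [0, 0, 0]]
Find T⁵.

T is strictly triangular, hence nilpotent: T³ = 0, so T⁵ = 0.

[[0, 0, 0], [0, 0, 0], [0, 0, 0]]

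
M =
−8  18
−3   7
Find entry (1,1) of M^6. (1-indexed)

190

tr M = −1 and det M = −2, so the characteristic polynomial is λ² − (−1)λ + (−2) with roots 1 and −2.
Eigenvectors give P = [[−2, 3], [−1, 1]] with P⁻¹ = [[1, −3], [1, −2]], and M = P·diag(1, −2)·P⁻¹.
Then M^6 = P·diag(1, 64)·P⁻¹ = [[−2, 192], [−1, 64]] · [[1, −3], [1, −2]] = [[190, −378], [63, −125]].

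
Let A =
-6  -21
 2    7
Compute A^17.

[[-6, -21], [2, 7]]

A² = A (a projection; rank 1, trace 1), so A^17 = A.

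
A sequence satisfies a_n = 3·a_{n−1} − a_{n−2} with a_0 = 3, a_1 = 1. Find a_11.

−2584

With companion matrix A = [[3, −1], [1, 0]], [a_n, a_{n−1}]ᵀ = A·[a_{n−1}, a_{n−2}]ᵀ, so [a_11, a_10]ᵀ = A¹⁰·[a_1, a_0]ᵀ.
A¹⁰ = [[17711, −6765], [6765, −2584]], giving [a_11, a_10]ᵀ = [[−2584], [−987]].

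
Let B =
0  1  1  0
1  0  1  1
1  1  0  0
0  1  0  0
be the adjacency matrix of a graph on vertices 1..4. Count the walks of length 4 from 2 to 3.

The number of length-4 walks from vertex 2 to vertex 3 is entry (2,3) of B⁴, where B is the adjacency matrix.
B² = [[2, 1, 1, 1], [1, 3, 1, 0], [1, 1, 2, 1], [1, 0, 1, 1]]
B³ = [[2, 4, 3, 1], [4, 2, 4, 3], [3, 4, 2, 1], [1, 3, 1, 0]]
B⁴ = [[7, 6, 6, 4], [6, 11, 6, 2], [6, 6, 7, 4], [4, 2, 4, 3]]

6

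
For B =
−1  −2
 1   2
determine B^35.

B² = B (a projection; rank 1, trace 1), so B^35 = B.

[[−1, −2], [1, 2]]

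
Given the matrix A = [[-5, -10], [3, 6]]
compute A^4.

[[-5, -10], [3, 6]]

A² = A (a projection; rank 1, trace 1), so A^4 = A.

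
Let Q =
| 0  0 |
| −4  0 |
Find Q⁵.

Q is strictly triangular, hence nilpotent: Q² = 0, so Q⁵ = 0.

[[0, 0], [0, 0]]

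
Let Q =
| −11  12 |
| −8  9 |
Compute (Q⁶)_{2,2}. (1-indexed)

−1455

tr Q = −2 and det Q = −3, so the characteristic polynomial is λ² − (−2)λ + (−3) with roots −3 and 1.
Eigenvectors give P = [[−3, −1], [−2, −1]] with P⁻¹ = [[−1, 1], [2, −3]], and Q = P·diag(−3, 1)·P⁻¹.
Then Q⁶ = P·diag(729, 1)·P⁻¹ = [[−2187, −1], [−1458, −1]] · [[−1, 1], [2, −3]] = [[2185, −2184], [1456, −1455]].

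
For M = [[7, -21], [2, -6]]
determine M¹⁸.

M² = M (a projection; rank 1, trace 1), so M¹⁸ = M.

[[7, -21], [2, -6]]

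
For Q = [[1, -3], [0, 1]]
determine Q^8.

Q = I + N where N = [[0, -3], [0, 0]] is strictly upper-triangular, so N^2 = 0.
(I + N)^8 = I + 8·N = [[1, -24], [0, 1]].

[[1, -24], [0, 1]]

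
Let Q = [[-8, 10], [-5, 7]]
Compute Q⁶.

[[1394, -1330], [665, -601]]

tr Q = -1 and det Q = -6, so the characteristic polynomial is λ² − (-1)λ + (-6) with roots -3 and 2.
Eigenvectors give P = [[-2, 1], [-1, 1]] with P⁻¹ = [[-1, 1], [-1, 2]], and Q = P·diag(-3, 2)·P⁻¹.
Then Q⁶ = P·diag(729, 64)·P⁻¹ = [[-1458, 64], [-729, 64]] · [[-1, 1], [-1, 2]] = [[1394, -1330], [665, -601]].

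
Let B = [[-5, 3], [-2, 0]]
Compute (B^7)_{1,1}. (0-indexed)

3990

tr B = -5 and det B = 6, so the characteristic polynomial is λ² − (-5)λ + (6) with roots -3 and -2.
Eigenvectors give P = [[3, 1], [2, 1]] with P⁻¹ = [[1, -1], [-2, 3]], and B = P·diag(-3, -2)·P⁻¹.
Then B^7 = P·diag(-2187, -128)·P⁻¹ = [[-6561, -128], [-4374, -128]] · [[1, -1], [-2, 3]] = [[-6305, 6177], [-4118, 3990]].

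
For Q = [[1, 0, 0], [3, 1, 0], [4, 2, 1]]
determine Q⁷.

[[1, 0, 0], [21, 1, 0], [154, 14, 1]]

Q = I + N where N = [[0, 0, 0], [3, 0, 0], [4, 2, 0]] is strictly lower-triangular, so N³ = 0.
(I + N)⁷ = I + 7·N + 21·N² = [[1, 0, 0], [21, 1, 0], [154, 14, 1]].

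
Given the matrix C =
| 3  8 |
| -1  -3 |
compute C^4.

[[1, 0], [0, 1]]

C² = I (check: tr C = 0 and det C = -1), so C^4 = I since 4 is even.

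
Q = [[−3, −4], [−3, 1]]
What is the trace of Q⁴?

Q² = [[21, 8], [6, 13]]
Q³ = [[−87, −76], [−57, −11]]
Q⁴ = [[489, 272], [204, 217]]

706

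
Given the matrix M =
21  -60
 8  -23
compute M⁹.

tr M = -2 and det M = -3, so the characteristic polynomial is λ² − (-2)λ + (-3) with roots 1 and -3.
Eigenvectors give P = [[3, -5], [1, -2]] with P⁻¹ = [[2, -5], [1, -3]], and M = P·diag(1, -3)·P⁻¹.
Then M⁹ = P·diag(1, -19683)·P⁻¹ = [[3, 98415], [1, 39366]] · [[2, -5], [1, -3]] = [[98421, -295260], [39368, -118103]].

[[98421, -295260], [39368, -118103]]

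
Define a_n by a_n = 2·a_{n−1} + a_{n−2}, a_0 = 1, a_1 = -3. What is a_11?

-14845

With companion matrix T = [[2, 1], [1, 0]], [a_n, a_{n−1}]ᵀ = T·[a_{n−1}, a_{n−2}]ᵀ, so [a_11, a_10]ᵀ = T¹⁰·[a_1, a_0]ᵀ.
T¹⁰ = [[5741, 2378], [2378, 985]], giving [a_11, a_10]ᵀ = [[-14845], [-6149]].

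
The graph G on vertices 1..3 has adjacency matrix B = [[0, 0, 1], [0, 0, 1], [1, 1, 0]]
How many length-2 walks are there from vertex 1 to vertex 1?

1

The number of length-2 walks from vertex 1 to vertex 1 is entry (1,1) of B², where B is the adjacency matrix.
B² = [[1, 1, 0], [1, 1, 0], [0, 0, 2]]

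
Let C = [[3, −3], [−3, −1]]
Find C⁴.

C² = [[18, −6], [−6, 10]]
C³ = [[72, −48], [−48, 8]]
C⁴ = [[360, −168], [−168, 136]]

[[360, −168], [−168, 136]]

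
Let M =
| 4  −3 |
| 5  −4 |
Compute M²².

[[1, 0], [0, 1]]

M² = I (check: tr M = 0 and det M = −1), so M²² = I since 22 is even.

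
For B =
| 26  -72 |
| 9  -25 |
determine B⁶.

tr B = 1 and det B = -2, so the characteristic polynomial is λ² − (1)λ + (-2) with roots -1 and 2.
Eigenvectors give P = [[8, -3], [3, -1]] with P⁻¹ = [[-1, 3], [-3, 8]], and B = P·diag(-1, 2)·P⁻¹.
Then B⁶ = P·diag(1, 64)·P⁻¹ = [[8, -192], [3, -64]] · [[-1, 3], [-3, 8]] = [[568, -1512], [189, -503]].

[[568, -1512], [189, -503]]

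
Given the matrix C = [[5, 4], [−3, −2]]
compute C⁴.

tr C = 3 and det C = 2, so the characteristic polynomial is λ² − (3)λ + (2) with roots 1 and 2.
Eigenvectors give P = [[−1, −4], [1, 3]] with P⁻¹ = [[3, 4], [−1, −1]], and C = P·diag(1, 2)·P⁻¹.
Then C⁴ = P·diag(1, 16)·P⁻¹ = [[−1, −64], [1, 48]] · [[3, 4], [−1, −1]] = [[61, 60], [−45, −44]].

[[61, 60], [−45, −44]]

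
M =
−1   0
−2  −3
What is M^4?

[[1, 0], [80, 81]]

tr M = −4 and det M = 3, so the characteristic polynomial is λ² − (−4)λ + (3) with roots −3 and −1.
Eigenvectors give P = [[0, −1], [1, 1]] with P⁻¹ = [[1, 1], [−1, 0]], and M = P·diag(−3, −1)·P⁻¹.
Then M^4 = P·diag(81, 1)·P⁻¹ = [[0, −1], [81, 1]] · [[1, 1], [−1, 0]] = [[1, 0], [80, 81]].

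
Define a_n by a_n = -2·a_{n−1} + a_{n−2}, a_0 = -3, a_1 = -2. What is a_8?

309

With companion matrix C = [[-2, 1], [1, 0]], [a_n, a_{n−1}]ᵀ = C·[a_{n−1}, a_{n−2}]ᵀ, so [a_8, a_7]ᵀ = C⁷·[a_1, a_0]ᵀ.
C⁷ = [[-408, 169], [169, -70]], giving [a_8, a_7]ᵀ = [[309], [-128]].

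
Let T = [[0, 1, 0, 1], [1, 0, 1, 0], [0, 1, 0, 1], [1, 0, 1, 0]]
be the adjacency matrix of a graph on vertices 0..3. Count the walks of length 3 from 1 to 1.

The number of length-3 walks from vertex 1 to vertex 1 is entry (1,1) of T³, where T is the adjacency matrix.
T² = [[2, 0, 2, 0], [0, 2, 0, 2], [2, 0, 2, 0], [0, 2, 0, 2]]
T³ = [[0, 4, 0, 4], [4, 0, 4, 0], [0, 4, 0, 4], [4, 0, 4, 0]]

0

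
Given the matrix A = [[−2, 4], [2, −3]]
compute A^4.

A^2 = [[12, −20], [−10, 17]]
A^3 = [[−64, 108], [54, −91]]
A^4 = [[344, −580], [−290, 489]]

[[344, −580], [−290, 489]]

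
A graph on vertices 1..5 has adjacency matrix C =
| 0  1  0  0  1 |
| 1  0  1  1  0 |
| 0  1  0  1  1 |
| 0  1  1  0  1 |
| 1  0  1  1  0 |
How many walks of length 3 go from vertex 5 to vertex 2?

2

The number of length-3 walks from vertex 5 to vertex 2 is entry (5,2) of C³, where C is the adjacency matrix.
C² = [[2, 0, 2, 2, 0], [0, 3, 1, 1, 3], [2, 1, 3, 2, 1], [2, 1, 2, 3, 1], [0, 3, 1, 1, 3]]
C³ = [[0, 6, 2, 2, 6], [6, 2, 7, 7, 2], [2, 7, 4, 5, 7], [2, 7, 5, 4, 7], [6, 2, 7, 7, 2]]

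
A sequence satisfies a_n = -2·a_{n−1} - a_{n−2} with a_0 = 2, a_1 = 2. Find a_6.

-22

With companion matrix B = [[-2, -1], [1, 0]], [a_n, a_{n−1}]ᵀ = B·[a_{n−1}, a_{n−2}]ᵀ, so [a_6, a_5]ᵀ = B⁵·[a_1, a_0]ᵀ.
B⁵ = [[-6, -5], [5, 4]], giving [a_6, a_5]ᵀ = [[-22], [18]].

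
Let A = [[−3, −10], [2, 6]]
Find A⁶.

[[−251, −630], [126, 316]]

tr A = 3 and det A = 2, so the characteristic polynomial is λ² − (3)λ + (2) with roots 2 and 1.
Eigenvectors give P = [[−2, 5], [1, −2]] with P⁻¹ = [[2, 5], [1, 2]], and A = P·diag(2, 1)·P⁻¹.
Then A⁶ = P·diag(64, 1)·P⁻¹ = [[−128, 5], [64, −2]] · [[2, 5], [1, 2]] = [[−251, −630], [126, 316]].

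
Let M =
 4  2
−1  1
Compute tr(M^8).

6817

tr M = 5 and det M = 6, so the characteristic polynomial is λ² − (5)λ + (6) with roots 2 and 3.
Eigenvectors give P = [[1, 2], [−1, −1]] with P⁻¹ = [[−1, −2], [1, 1]], and M = P·diag(2, 3)·P⁻¹.
Then M^8 = P·diag(256, 6561)·P⁻¹ = [[256, 13122], [−256, −6561]] · [[−1, −2], [1, 1]] = [[12866, 12610], [−6305, −6049]].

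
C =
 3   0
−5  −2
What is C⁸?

[[6561, 0], [−6305, 256]]

tr C = 1 and det C = −6, so the characteristic polynomial is λ² − (1)λ + (−6) with roots 3 and −2.
Eigenvectors give P = [[−1, 0], [1, −1]] with P⁻¹ = [[−1, 0], [−1, −1]], and C = P·diag(3, −2)·P⁻¹.
Then C⁸ = P·diag(6561, 256)·P⁻¹ = [[−6561, 0], [6561, −256]] · [[−1, 0], [−1, −1]] = [[6561, 0], [−6305, 256]].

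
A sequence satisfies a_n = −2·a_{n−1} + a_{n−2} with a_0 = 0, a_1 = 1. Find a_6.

With companion matrix M = [[−2, 1], [1, 0]], [a_n, a_{n−1}]ᵀ = M·[a_{n−1}, a_{n−2}]ᵀ, so [a_6, a_5]ᵀ = M⁵·[a_1, a_0]ᵀ.
M⁵ = [[−70, 29], [29, −12]], giving [a_6, a_5]ᵀ = [[−70], [29]].

−70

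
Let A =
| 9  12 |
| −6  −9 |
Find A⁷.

tr A = 0 and det A = −9, so the characteristic polynomial is λ² − (0)λ + (−9) with roots 3 and −3.
Eigenvectors give P = [[2, 1], [−1, −1]] with P⁻¹ = [[1, 1], [−1, −2]], and A = P·diag(3, −3)·P⁻¹.
Then A⁷ = P·diag(2187, −2187)·P⁻¹ = [[4374, −2187], [−2187, 2187]] · [[1, 1], [−1, −2]] = [[6561, 8748], [−4374, −6561]].

[[6561, 8748], [−4374, −6561]]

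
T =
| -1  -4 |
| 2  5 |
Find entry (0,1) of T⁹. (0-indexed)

tr T = 4 and det T = 3, so the characteristic polynomial is λ² − (4)λ + (3) with roots 1 and 3.
Eigenvectors give P = [[-2, -1], [1, 1]] with P⁻¹ = [[-1, -1], [1, 2]], and T = P·diag(1, 3)·P⁻¹.
Then T⁹ = P·diag(1, 19683)·P⁻¹ = [[-2, -19683], [1, 19683]] · [[-1, -1], [1, 2]] = [[-19681, -39364], [19682, 39365]].

-39364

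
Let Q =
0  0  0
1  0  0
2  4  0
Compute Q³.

[[0, 0, 0], [0, 0, 0], [0, 0, 0]]

Q is strictly triangular, hence nilpotent: Q³ = 0, so Q³ = 0.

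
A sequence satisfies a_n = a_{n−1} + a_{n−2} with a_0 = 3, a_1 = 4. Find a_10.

322

With companion matrix B = [[1, 1], [1, 0]], [a_n, a_{n−1}]ᵀ = B·[a_{n−1}, a_{n−2}]ᵀ, so [a_10, a_9]ᵀ = B⁹·[a_1, a_0]ᵀ.
B⁹ = [[55, 34], [34, 21]], giving [a_10, a_9]ᵀ = [[322], [199]].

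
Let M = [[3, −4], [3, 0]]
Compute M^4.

[[−99, 180], [−135, 36]]

M^2 = [[−3, −12], [9, −12]]
M^3 = [[−45, 12], [−9, −36]]
M^4 = [[−99, 180], [−135, 36]]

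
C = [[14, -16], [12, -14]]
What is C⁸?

[[256, 0], [0, 256]]

tr C = 0 and det C = -4, so the characteristic polynomial is λ² − (0)λ + (-4) with roots 2 and -2.
Eigenvectors give P = [[4, -1], [3, -1]] with P⁻¹ = [[1, -1], [3, -4]], and C = P·diag(2, -2)·P⁻¹.
Then C⁸ = P·diag(256, 256)·P⁻¹ = [[1024, -256], [768, -256]] · [[1, -1], [3, -4]] = [[256, 0], [0, 256]].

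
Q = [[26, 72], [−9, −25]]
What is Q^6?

[[568, 1512], [−189, −503]]

tr Q = 1 and det Q = −2, so the characteristic polynomial is λ² − (1)λ + (−2) with roots 2 and −1.
Eigenvectors give P = [[−3, −8], [1, 3]] with P⁻¹ = [[−3, −8], [1, 3]], and Q = P·diag(2, −1)·P⁻¹.
Then Q^6 = P·diag(64, 1)·P⁻¹ = [[−192, −8], [64, 3]] · [[−3, −8], [1, 3]] = [[568, 1512], [−189, −503]].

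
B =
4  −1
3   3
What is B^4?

B^2 = [[13, −7], [21, 6]]
B^3 = [[31, −34], [102, −3]]
B^4 = [[22, −133], [399, −111]]

[[22, −133], [399, −111]]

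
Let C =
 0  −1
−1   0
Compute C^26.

C² = I (check: tr C = 0 and det C = −1), so C^26 = I since 26 is even.

[[1, 0], [0, 1]]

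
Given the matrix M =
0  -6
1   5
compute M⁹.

[[-37830, -115026], [19171, 58025]]

tr M = 5 and det M = 6, so the characteristic polynomial is λ² − (5)λ + (6) with roots 3 and 2.
Eigenvectors give P = [[-2, 3], [1, -1]] with P⁻¹ = [[1, 3], [1, 2]], and M = P·diag(3, 2)·P⁻¹.
Then M⁹ = P·diag(19683, 512)·P⁻¹ = [[-39366, 1536], [19683, -512]] · [[1, 3], [1, 2]] = [[-37830, -115026], [19171, 58025]].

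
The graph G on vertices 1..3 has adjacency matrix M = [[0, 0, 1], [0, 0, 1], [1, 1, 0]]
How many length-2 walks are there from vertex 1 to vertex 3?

0

The number of length-2 walks from vertex 1 to vertex 3 is entry (1,3) of M², where M is the adjacency matrix.
M² = [[1, 1, 0], [1, 1, 0], [0, 0, 2]]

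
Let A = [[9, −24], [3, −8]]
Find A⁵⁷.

[[9, −24], [3, −8]]

A² = A (a projection; rank 1, trace 1), so A⁵⁷ = A.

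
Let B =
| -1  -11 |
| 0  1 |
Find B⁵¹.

[[-1, -11], [0, 1]]

B² = I (check: tr B = 0 and det B = -1), so B⁵¹ = B since 51 is odd.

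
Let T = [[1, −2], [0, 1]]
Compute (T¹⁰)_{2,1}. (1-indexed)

T = I + N where N = [[0, −2], [0, 0]] is strictly upper-triangular, so N² = 0.
(I + N)¹⁰ = I + 10·N = [[1, −20], [0, 1]].

0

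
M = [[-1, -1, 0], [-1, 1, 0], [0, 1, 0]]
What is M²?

[[2, 0, 0], [0, 2, 0], [-1, 1, 0]]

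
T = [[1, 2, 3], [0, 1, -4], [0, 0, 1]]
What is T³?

T = I + N where N = [[0, 2, 3], [0, 0, -4], [0, 0, 0]] is strictly upper-triangular, so N³ = 0.
(I + N)³ = I + 3·N + 3·N² = [[1, 6, -15], [0, 1, -12], [0, 0, 1]].

[[1, 6, -15], [0, 1, -12], [0, 0, 1]]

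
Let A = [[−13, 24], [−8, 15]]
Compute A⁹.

[[−59053, 118104], [−39368, 78735]]

tr A = 2 and det A = −3, so the characteristic polynomial is λ² − (2)λ + (−3) with roots 3 and −1.
Eigenvectors give P = [[−3, 2], [−2, 1]] with P⁻¹ = [[1, −2], [2, −3]], and A = P·diag(3, −1)·P⁻¹.
Then A⁹ = P·diag(19683, −1)·P⁻¹ = [[−59049, −2], [−39366, −1]] · [[1, −2], [2, −3]] = [[−59053, 118104], [−39368, 78735]].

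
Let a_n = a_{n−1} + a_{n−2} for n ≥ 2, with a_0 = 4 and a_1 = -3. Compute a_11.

-47

With companion matrix Q = [[1, 1], [1, 0]], [a_n, a_{n−1}]ᵀ = Q·[a_{n−1}, a_{n−2}]ᵀ, so [a_11, a_10]ᵀ = Q^10·[a_1, a_0]ᵀ.
Q^10 = [[89, 55], [55, 34]], giving [a_11, a_10]ᵀ = [[-47], [-29]].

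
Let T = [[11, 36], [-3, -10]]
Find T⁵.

tr T = 1 and det T = -2, so the characteristic polynomial is λ² − (1)λ + (-2) with roots 2 and -1.
Eigenvectors give P = [[4, 3], [-1, -1]] with P⁻¹ = [[1, 3], [-1, -4]], and T = P·diag(2, -1)·P⁻¹.
Then T⁵ = P·diag(32, -1)·P⁻¹ = [[128, -3], [-32, 1]] · [[1, 3], [-1, -4]] = [[131, 396], [-33, -100]].

[[131, 396], [-33, -100]]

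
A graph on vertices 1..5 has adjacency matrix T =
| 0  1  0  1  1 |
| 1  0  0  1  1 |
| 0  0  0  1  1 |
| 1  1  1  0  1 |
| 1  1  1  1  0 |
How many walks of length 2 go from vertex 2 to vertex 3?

The number of length-2 walks from vertex 2 to vertex 3 is entry (2,3) of T^2, where T is the adjacency matrix.
T^2 = [[3, 2, 2, 2, 2], [2, 3, 2, 2, 2], [2, 2, 2, 1, 1], [2, 2, 1, 4, 3], [2, 2, 1, 3, 4]]

2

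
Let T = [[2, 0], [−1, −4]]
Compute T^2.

[[4, 0], [2, 16]]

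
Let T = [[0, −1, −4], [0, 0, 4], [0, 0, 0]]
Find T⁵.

T is strictly triangular, hence nilpotent: T³ = 0, so T⁵ = 0.

[[0, 0, 0], [0, 0, 0], [0, 0, 0]]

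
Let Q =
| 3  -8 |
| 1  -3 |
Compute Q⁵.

Q² = I (check: tr Q = 0 and det Q = -1), so Q⁵ = Q since 5 is odd.

[[3, -8], [1, -3]]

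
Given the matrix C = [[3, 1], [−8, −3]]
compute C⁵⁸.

[[1, 0], [0, 1]]

C² = I (check: tr C = 0 and det C = −1), so C⁵⁸ = I since 58 is even.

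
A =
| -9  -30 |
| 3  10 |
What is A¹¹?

[[-9, -30], [3, 10]]

A² = A (a projection; rank 1, trace 1), so A¹¹ = A.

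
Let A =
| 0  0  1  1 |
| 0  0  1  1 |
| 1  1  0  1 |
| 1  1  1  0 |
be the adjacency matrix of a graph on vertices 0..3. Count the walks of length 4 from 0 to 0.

The number of length-4 walks from vertex 0 to vertex 0 is entry (0,0) of A⁴, where A is the adjacency matrix.
A² = [[2, 2, 1, 1], [2, 2, 1, 1], [1, 1, 3, 2], [1, 1, 2, 3]]
A³ = [[2, 2, 5, 5], [2, 2, 5, 5], [5, 5, 4, 5], [5, 5, 5, 4]]
A⁴ = [[10, 10, 9, 9], [10, 10, 9, 9], [9, 9, 15, 14], [9, 9, 14, 15]]

10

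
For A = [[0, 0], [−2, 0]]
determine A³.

A is strictly triangular, hence nilpotent: A² = 0, so A³ = 0.

[[0, 0], [0, 0]]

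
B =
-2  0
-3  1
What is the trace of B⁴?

tr B = -1 and det B = -2, so the characteristic polynomial is λ² − (-1)λ + (-2) with roots 1 and -2.
Eigenvectors give P = [[0, -1], [1, -1]] with P⁻¹ = [[-1, 1], [-1, 0]], and B = P·diag(1, -2)·P⁻¹.
Then B⁴ = P·diag(1, 16)·P⁻¹ = [[0, -16], [1, -16]] · [[-1, 1], [-1, 0]] = [[16, 0], [15, 1]].

17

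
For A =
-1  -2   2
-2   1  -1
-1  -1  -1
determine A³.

A² = [[3, -2, -2], [1, 6, -4], [4, 2, 0]]
A³ = [[3, -6, 10], [-9, 8, 0], [-8, -6, 6]]

[[3, -6, 10], [-9, 8, 0], [-8, -6, 6]]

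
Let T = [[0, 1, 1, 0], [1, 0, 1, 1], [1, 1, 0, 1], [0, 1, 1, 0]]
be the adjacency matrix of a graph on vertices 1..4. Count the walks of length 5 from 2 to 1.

The number of length-5 walks from vertex 2 to vertex 1 is entry (2,1) of T⁵, where T is the adjacency matrix.
T² = [[2, 1, 1, 2], [1, 3, 2, 1], [1, 2, 3, 1], [2, 1, 1, 2]]
T³ = [[2, 5, 5, 2], [5, 4, 5, 5], [5, 5, 4, 5], [2, 5, 5, 2]]
T⁴ = [[10, 9, 9, 10], [9, 15, 14, 9], [9, 14, 15, 9], [10, 9, 9, 10]]
T⁵ = [[18, 29, 29, 18], [29, 32, 33, 29], [29, 33, 32, 29], [18, 29, 29, 18]]

29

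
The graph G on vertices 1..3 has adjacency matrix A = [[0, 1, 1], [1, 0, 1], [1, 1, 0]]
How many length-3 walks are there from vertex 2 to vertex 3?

The number of length-3 walks from vertex 2 to vertex 3 is entry (2,3) of A³, where A is the adjacency matrix.
A² = [[2, 1, 1], [1, 2, 1], [1, 1, 2]]
A³ = [[2, 3, 3], [3, 2, 3], [3, 3, 2]]

3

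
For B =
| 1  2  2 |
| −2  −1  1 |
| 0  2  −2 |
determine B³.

B² = [[−3, 4, 0], [0, −1, −7], [−4, −6, 6]]
B³ = [[−11, −10, −2], [2, −13, 13], [8, 10, −26]]

[[−11, −10, −2], [2, −13, 13], [8, 10, −26]]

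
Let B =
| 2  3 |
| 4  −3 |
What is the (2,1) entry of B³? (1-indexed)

B² = [[16, −3], [−4, 21]]
B³ = [[20, 57], [76, −75]]

76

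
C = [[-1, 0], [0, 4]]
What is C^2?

[[1, 0], [0, 16]]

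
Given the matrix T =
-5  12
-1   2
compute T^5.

tr T = -3 and det T = 2, so the characteristic polynomial is λ² − (-3)λ + (2) with roots -2 and -1.
Eigenvectors give P = [[4, 3], [1, 1]] with P⁻¹ = [[1, -3], [-1, 4]], and T = P·diag(-2, -1)·P⁻¹.
Then T^5 = P·diag(-32, -1)·P⁻¹ = [[-128, -3], [-32, -1]] · [[1, -3], [-1, 4]] = [[-125, 372], [-31, 92]].

[[-125, 372], [-31, 92]]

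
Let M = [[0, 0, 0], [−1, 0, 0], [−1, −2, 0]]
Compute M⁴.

M is strictly triangular, hence nilpotent: M³ = 0, so M⁴ = 0.

[[0, 0, 0], [0, 0, 0], [0, 0, 0]]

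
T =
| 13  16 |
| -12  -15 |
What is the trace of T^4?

82

tr T = -2 and det T = -3, so the characteristic polynomial is λ² − (-2)λ + (-3) with roots 1 and -3.
Eigenvectors give P = [[4, -1], [-3, 1]] with P⁻¹ = [[1, 1], [3, 4]], and T = P·diag(1, -3)·P⁻¹.
Then T^4 = P·diag(1, 81)·P⁻¹ = [[4, -81], [-3, 81]] · [[1, 1], [3, 4]] = [[-239, -320], [240, 321]].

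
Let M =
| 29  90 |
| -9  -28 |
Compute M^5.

tr M = 1 and det M = -2, so the characteristic polynomial is λ² − (1)λ + (-2) with roots -1 and 2.
Eigenvectors give P = [[-3, -10], [1, 3]] with P⁻¹ = [[3, 10], [-1, -3]], and M = P·diag(-1, 2)·P⁻¹.
Then M^5 = P·diag(-1, 32)·P⁻¹ = [[3, -320], [-1, 96]] · [[3, 10], [-1, -3]] = [[329, 990], [-99, -298]].

[[329, 990], [-99, -298]]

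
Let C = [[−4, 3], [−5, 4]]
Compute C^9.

[[−4, 3], [−5, 4]]

C² = I (check: tr C = 0 and det C = −1), so C^9 = C since 9 is odd.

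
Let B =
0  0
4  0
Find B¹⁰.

B is strictly triangular, hence nilpotent: B² = 0, so B¹⁰ = 0.

[[0, 0], [0, 0]]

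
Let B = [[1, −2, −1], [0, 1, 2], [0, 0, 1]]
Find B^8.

[[1, −16, −120], [0, 1, 16], [0, 0, 1]]

B = I + N where N = [[0, −2, −1], [0, 0, 2], [0, 0, 0]] is strictly upper-triangular, so N^3 = 0.
(I + N)^8 = I + 8·N + 28·N^2 = [[1, −16, −120], [0, 1, 16], [0, 0, 1]].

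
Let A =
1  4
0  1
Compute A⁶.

A = I + N where N = [[0, 4], [0, 0]] is strictly upper-triangular, so N² = 0.
(I + N)⁶ = I + 6·N = [[1, 24], [0, 1]].

[[1, 24], [0, 1]]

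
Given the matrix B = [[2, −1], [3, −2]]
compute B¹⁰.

B² = I (check: tr B = 0 and det B = −1), so B¹⁰ = I since 10 is even.

[[1, 0], [0, 1]]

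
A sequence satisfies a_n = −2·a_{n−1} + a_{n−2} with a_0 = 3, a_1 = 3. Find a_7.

With companion matrix B = [[−2, 1], [1, 0]], [a_n, a_{n−1}]ᵀ = B·[a_{n−1}, a_{n−2}]ᵀ, so [a_7, a_6]ᵀ = B⁶·[a_1, a_0]ᵀ.
B⁶ = [[169, −70], [−70, 29]], giving [a_7, a_6]ᵀ = [[297], [−123]].

297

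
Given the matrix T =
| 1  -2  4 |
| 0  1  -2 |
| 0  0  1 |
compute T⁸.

T = I + N where N = [[0, -2, 4], [0, 0, -2], [0, 0, 0]] is strictly upper-triangular, so N³ = 0.
(I + N)⁸ = I + 8·N + 28·N² = [[1, -16, 144], [0, 1, -16], [0, 0, 1]].

[[1, -16, 144], [0, 1, -16], [0, 0, 1]]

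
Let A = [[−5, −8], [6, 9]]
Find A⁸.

[[−19679, −26240], [19680, 26241]]

tr A = 4 and det A = 3, so the characteristic polynomial is λ² − (4)λ + (3) with roots 3 and 1.
Eigenvectors give P = [[−1, 4], [1, −3]] with P⁻¹ = [[3, 4], [1, 1]], and A = P·diag(3, 1)·P⁻¹.
Then A⁸ = P·diag(6561, 1)·P⁻¹ = [[−6561, 4], [6561, −3]] · [[3, 4], [1, 1]] = [[−19679, −26240], [19680, 26241]].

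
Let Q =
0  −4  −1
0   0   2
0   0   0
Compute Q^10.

[[0, 0, 0], [0, 0, 0], [0, 0, 0]]

Q is strictly triangular, hence nilpotent: Q^3 = 0, so Q^10 = 0.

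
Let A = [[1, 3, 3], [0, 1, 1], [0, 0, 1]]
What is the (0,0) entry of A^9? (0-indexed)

A = I + N where N = [[0, 3, 3], [0, 0, 1], [0, 0, 0]] is strictly upper-triangular, so N^3 = 0.
(I + N)^9 = I + 9·N + 36·N^2 = [[1, 27, 135], [0, 1, 9], [0, 0, 1]].

1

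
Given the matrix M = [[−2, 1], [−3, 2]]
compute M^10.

M² = I (check: tr M = 0 and det M = −1), so M^10 = I since 10 is even.

[[1, 0], [0, 1]]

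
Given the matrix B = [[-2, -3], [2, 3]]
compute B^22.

B² = B (a projection; rank 1, trace 1), so B^22 = B.

[[-2, -3], [2, 3]]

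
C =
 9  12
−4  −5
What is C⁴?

tr C = 4 and det C = 3, so the characteristic polynomial is λ² − (4)λ + (3) with roots 3 and 1.
Eigenvectors give P = [[2, 3], [−1, −2]] with P⁻¹ = [[2, 3], [−1, −2]], and C = P·diag(3, 1)·P⁻¹.
Then C⁴ = P·diag(81, 1)·P⁻¹ = [[162, 3], [−81, −2]] · [[2, 3], [−1, −2]] = [[321, 480], [−160, −239]].

[[321, 480], [−160, −239]]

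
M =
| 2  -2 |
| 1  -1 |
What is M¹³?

[[2, -2], [1, -1]]

M² = M (a projection; rank 1, trace 1), so M¹³ = M.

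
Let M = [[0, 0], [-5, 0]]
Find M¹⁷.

M is strictly triangular, hence nilpotent: M² = 0, so M¹⁷ = 0.

[[0, 0], [0, 0]]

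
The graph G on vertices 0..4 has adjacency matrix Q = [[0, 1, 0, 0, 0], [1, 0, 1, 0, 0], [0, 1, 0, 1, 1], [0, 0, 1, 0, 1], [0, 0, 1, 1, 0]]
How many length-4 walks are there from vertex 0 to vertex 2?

The number of length-4 walks from vertex 0 to vertex 2 is entry (0,2) of Q^4, where Q is the adjacency matrix.
Q^2 = [[1, 0, 1, 0, 0], [0, 2, 0, 1, 1], [1, 0, 3, 1, 1], [0, 1, 1, 2, 1], [0, 1, 1, 1, 2]]
Q^3 = [[0, 2, 0, 1, 1], [2, 0, 4, 1, 1], [0, 4, 2, 4, 4], [1, 1, 4, 2, 3], [1, 1, 4, 3, 2]]
Q^4 = [[2, 0, 4, 1, 1], [0, 6, 2, 5, 5], [4, 2, 12, 6, 6], [1, 5, 6, 7, 6], [1, 5, 6, 6, 7]]

4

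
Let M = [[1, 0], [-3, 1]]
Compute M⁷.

[[1, 0], [-21, 1]]

M = I + N where N = [[0, 0], [-3, 0]] is strictly lower-triangular, so N² = 0.
(I + N)⁷ = I + 7·N = [[1, 0], [-21, 1]].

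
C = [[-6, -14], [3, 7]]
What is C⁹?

[[-6, -14], [3, 7]]

C² = C (a projection; rank 1, trace 1), so C⁹ = C.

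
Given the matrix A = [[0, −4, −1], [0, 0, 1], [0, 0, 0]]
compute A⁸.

A is strictly triangular, hence nilpotent: A³ = 0, so A⁸ = 0.

[[0, 0, 0], [0, 0, 0], [0, 0, 0]]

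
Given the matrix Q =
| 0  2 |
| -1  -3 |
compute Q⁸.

[[-254, -510], [255, 511]]

tr Q = -3 and det Q = 2, so the characteristic polynomial is λ² − (-3)λ + (2) with roots -1 and -2.
Eigenvectors give P = [[2, 1], [-1, -1]] with P⁻¹ = [[1, 1], [-1, -2]], and Q = P·diag(-1, -2)·P⁻¹.
Then Q⁸ = P·diag(1, 256)·P⁻¹ = [[2, 256], [-1, -256]] · [[1, 1], [-1, -2]] = [[-254, -510], [255, 511]].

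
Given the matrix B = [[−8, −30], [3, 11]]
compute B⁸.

[[−2294, −7650], [765, 2551]]

tr B = 3 and det B = 2, so the characteristic polynomial is λ² − (3)λ + (2) with roots 1 and 2.
Eigenvectors give P = [[−10, −3], [3, 1]] with P⁻¹ = [[−1, −3], [3, 10]], and B = P·diag(1, 2)·P⁻¹.
Then B⁸ = P·diag(1, 256)·P⁻¹ = [[−10, −768], [3, 256]] · [[−1, −3], [3, 10]] = [[−2294, −7650], [765, 2551]].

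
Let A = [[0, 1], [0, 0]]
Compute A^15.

[[0, 0], [0, 0]]

A is strictly triangular, hence nilpotent: A^2 = 0, so A^15 = 0.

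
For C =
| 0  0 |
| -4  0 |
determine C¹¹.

C is strictly triangular, hence nilpotent: C² = 0, so C¹¹ = 0.

[[0, 0], [0, 0]]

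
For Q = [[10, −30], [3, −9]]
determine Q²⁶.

[[10, −30], [3, −9]]

Q² = Q (a projection; rank 1, trace 1), so Q²⁶ = Q.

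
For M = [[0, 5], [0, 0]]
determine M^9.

[[0, 0], [0, 0]]

M is strictly triangular, hence nilpotent: M^2 = 0, so M^9 = 0.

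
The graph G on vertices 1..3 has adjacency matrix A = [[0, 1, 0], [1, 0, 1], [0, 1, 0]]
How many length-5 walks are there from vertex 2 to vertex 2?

The number of length-5 walks from vertex 2 to vertex 2 is entry (2,2) of A⁵, where A is the adjacency matrix.
A² = [[1, 0, 1], [0, 2, 0], [1, 0, 1]]
A³ = [[0, 2, 0], [2, 0, 2], [0, 2, 0]]
A⁴ = [[2, 0, 2], [0, 4, 0], [2, 0, 2]]
A⁵ = [[0, 4, 0], [4, 0, 4], [0, 4, 0]]

0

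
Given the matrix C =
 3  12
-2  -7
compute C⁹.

[[39363, 118092], [-19682, -59047]]

tr C = -4 and det C = 3, so the characteristic polynomial is λ² − (-4)λ + (3) with roots -1 and -3.
Eigenvectors give P = [[3, -2], [-1, 1]] with P⁻¹ = [[1, 2], [1, 3]], and C = P·diag(-1, -3)·P⁻¹.
Then C⁹ = P·diag(-1, -19683)·P⁻¹ = [[-3, 39366], [1, -19683]] · [[1, 2], [1, 3]] = [[39363, 118092], [-19682, -59047]].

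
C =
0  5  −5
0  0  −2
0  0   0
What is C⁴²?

[[0, 0, 0], [0, 0, 0], [0, 0, 0]]

C is strictly triangular, hence nilpotent: C³ = 0, so C⁴² = 0.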